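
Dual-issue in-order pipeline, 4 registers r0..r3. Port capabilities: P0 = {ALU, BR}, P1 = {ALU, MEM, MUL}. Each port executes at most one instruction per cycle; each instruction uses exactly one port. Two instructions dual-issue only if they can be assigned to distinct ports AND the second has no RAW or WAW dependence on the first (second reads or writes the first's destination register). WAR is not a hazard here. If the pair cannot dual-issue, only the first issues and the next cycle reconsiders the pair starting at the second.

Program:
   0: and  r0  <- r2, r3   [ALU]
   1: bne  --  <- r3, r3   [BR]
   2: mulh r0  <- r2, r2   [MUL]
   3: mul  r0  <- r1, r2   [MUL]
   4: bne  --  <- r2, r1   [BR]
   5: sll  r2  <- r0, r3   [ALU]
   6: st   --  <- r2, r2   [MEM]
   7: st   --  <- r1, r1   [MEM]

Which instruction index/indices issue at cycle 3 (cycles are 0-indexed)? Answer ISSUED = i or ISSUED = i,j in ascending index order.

#0 head=0: and.ALU bne.BR i0+i1 dual
#1 head=2: mulh.MUL i2 no-port MUL/MUL
#2 head=3: mul.MUL bne.BR i3+i4 dual
#3 head=5: sll.ALU i5 RAW r2
#4 head=6: st.MEM i6 no-port MEM/MEM
#5 head=7: st.MEM i7 tail

ISSUED = 5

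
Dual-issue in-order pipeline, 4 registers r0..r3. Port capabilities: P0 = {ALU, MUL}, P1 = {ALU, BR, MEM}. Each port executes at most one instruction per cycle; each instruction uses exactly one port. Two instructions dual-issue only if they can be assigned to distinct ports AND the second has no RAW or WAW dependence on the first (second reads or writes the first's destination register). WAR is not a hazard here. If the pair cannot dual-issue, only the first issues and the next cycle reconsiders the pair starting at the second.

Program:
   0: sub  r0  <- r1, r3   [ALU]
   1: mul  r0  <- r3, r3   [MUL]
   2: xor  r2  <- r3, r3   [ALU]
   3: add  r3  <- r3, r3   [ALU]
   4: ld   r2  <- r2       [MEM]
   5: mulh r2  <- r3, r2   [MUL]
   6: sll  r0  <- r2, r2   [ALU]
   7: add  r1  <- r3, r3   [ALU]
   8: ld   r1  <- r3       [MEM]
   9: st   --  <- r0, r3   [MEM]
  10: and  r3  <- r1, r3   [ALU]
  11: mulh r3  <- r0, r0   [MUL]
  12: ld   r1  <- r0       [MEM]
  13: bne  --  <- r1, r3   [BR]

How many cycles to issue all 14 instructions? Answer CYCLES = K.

t=0 i0:sub ; WAW r0
t=1 i1&i2:mul/xor ; pair
t=2 i3&i4:add/ld ; pair
t=3 i5:mulh ; RAW r2
t=4 i6&i7:sll/add ; pair
t=5 i8:ld ; no-port MEM/MEM
t=6 i9&i10:st/and ; pair
t=7 i11&i12:mulh/ld ; pair
t=8 i13:bne ; tail

CYCLES = 9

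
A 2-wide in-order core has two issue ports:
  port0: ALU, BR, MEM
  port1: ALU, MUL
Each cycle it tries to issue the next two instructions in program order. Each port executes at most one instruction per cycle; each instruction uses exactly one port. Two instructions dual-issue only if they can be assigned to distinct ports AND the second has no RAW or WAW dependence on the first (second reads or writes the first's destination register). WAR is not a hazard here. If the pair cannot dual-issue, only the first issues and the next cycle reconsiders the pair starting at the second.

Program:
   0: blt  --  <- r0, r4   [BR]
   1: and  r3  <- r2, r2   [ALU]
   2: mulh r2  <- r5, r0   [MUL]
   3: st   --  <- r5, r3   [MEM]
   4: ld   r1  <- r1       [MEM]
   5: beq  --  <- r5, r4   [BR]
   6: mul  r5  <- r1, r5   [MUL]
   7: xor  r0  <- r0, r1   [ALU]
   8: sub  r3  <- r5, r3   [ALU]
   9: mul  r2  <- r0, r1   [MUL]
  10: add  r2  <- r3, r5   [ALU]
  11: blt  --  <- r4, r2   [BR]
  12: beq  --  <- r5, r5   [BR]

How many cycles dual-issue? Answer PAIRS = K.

PAIRS = 4

[0] i0,i1  blt.BR;and.ALU  -- pair
[1] i2,i3  mulh.MUL;st.MEM  -- pair
[2] i4  ld.MEM  -- no-port MEM/BR
[3] i5,i6  beq.BR;mul.MUL  -- pair
[4] i7,i8  xor.ALU;sub.ALU  -- pair
[5] i9  mul.MUL  -- WAW r2
[6] i10  add.ALU  -- RAW r2
[7] i11  blt.BR  -- no-port BR/BR
[8] i12  beq.BR  -- tail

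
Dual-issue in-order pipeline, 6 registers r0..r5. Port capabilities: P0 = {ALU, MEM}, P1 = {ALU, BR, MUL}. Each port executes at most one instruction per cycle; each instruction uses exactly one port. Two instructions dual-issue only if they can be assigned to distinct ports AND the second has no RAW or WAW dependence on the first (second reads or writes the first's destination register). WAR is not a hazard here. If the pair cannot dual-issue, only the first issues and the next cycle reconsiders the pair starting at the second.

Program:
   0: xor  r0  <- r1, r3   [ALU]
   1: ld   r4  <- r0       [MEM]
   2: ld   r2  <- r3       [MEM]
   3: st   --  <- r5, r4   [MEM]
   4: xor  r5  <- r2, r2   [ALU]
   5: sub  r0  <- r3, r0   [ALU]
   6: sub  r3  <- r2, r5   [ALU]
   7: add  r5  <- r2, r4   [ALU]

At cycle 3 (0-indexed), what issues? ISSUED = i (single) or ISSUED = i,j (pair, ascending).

ISSUED = 3,4

#0 head=0: xor i0 RAW r0
#1 head=1: ld i1 no-port MEM/MEM
#2 head=2: ld i2 no-port MEM/MEM
#3 head=3: st xor i3,i4 pair
#4 head=5: sub sub i5,i6 pair
#5 head=7: add i7 tail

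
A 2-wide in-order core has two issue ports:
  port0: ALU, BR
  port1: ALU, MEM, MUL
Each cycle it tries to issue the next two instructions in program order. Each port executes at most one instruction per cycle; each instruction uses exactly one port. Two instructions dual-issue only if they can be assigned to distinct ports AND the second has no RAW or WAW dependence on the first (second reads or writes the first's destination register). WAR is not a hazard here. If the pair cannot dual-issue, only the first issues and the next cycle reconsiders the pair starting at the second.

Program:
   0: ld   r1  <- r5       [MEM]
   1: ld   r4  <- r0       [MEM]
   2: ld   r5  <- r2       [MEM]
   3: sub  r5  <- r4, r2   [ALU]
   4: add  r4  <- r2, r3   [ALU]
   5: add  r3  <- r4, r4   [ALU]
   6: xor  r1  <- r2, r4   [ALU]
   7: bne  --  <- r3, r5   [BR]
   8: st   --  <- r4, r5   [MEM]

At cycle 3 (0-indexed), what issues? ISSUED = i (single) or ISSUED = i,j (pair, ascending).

ISSUED = 3,4

t=0 i0:ld ; no-port MEM/MEM
t=1 i1:ld ; no-port MEM/MEM
t=2 i2:ld ; WAW r5
t=3 i3,i4:sub+add ; pair
t=4 i5,i6:add+xor ; pair
t=5 i7,i8:bne+st ; pair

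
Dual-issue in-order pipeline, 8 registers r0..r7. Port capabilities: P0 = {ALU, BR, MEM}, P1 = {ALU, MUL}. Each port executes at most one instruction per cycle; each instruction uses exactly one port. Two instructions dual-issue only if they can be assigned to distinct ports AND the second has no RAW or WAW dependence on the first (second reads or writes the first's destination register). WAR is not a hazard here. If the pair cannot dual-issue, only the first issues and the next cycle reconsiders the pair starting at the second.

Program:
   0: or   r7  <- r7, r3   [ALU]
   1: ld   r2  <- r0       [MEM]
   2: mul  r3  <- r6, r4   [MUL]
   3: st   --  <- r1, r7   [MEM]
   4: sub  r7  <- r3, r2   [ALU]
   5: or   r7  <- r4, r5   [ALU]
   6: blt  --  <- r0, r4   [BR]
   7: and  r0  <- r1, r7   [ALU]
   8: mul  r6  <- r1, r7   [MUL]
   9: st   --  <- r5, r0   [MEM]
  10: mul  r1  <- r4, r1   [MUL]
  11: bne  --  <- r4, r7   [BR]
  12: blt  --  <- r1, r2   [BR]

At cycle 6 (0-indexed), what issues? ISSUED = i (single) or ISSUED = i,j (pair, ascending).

  cy0 -> i0/i1 (or.ALU/ld.MEM) 2-wide
  cy1 -> i2/i3 (mul.MUL/st.MEM) 2-wide
  cy2 -> i4 (sub.ALU) WAW r7
  cy3 -> i5/i6 (or.ALU/blt.BR) 2-wide
  cy4 -> i7/i8 (and.ALU/mul.MUL) 2-wide
  cy5 -> i9/i10 (st.MEM/mul.MUL) 2-wide
  cy6 -> i11 (bne.BR) no-port BR/BR
  cy7 -> i12 (blt.BR) tail

ISSUED = 11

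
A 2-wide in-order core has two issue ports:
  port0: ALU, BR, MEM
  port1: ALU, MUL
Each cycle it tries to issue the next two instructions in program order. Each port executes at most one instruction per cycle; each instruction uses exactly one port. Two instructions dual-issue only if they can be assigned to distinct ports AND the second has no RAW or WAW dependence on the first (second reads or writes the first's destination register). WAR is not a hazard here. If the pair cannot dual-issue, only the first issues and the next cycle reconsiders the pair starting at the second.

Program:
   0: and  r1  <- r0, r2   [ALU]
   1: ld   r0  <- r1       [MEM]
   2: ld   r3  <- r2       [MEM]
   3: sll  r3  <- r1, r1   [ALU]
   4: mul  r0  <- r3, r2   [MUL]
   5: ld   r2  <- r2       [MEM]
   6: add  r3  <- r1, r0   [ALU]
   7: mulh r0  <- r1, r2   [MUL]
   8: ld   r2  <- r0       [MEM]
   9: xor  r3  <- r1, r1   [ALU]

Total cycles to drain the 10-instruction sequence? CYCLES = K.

#0 head=0: and i0 RAW r1
#1 head=1: ld i1 no-port MEM/MEM
#2 head=2: ld i2 WAW r3
#3 head=3: sll i3 RAW r3
#4 head=4: mul ld i4/i5 pair
#5 head=6: add mulh i6/i7 pair
#6 head=8: ld xor i8/i9 pair

CYCLES = 7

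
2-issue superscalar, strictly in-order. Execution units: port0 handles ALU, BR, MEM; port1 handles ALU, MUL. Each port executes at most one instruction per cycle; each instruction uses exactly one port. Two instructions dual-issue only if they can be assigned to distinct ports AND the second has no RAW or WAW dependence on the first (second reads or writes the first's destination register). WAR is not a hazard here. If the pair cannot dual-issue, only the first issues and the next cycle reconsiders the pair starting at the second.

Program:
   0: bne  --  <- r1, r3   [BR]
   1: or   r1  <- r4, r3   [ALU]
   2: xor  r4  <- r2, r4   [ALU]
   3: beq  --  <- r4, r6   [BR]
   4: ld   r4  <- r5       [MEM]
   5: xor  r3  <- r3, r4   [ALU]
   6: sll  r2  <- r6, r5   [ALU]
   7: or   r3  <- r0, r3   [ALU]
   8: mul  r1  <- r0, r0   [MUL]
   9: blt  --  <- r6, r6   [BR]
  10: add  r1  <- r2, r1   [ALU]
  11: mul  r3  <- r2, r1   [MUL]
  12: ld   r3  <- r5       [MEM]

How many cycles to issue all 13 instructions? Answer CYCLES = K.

#0 head=0: bne.BR;or.ALU i0,i1 pair
#1 head=2: xor.ALU i2 RAW r4
#2 head=3: beq.BR i3 no-port BR/MEM
#3 head=4: ld.MEM i4 RAW r4
#4 head=5: xor.ALU;sll.ALU i5,i6 pair
#5 head=7: or.ALU;mul.MUL i7,i8 pair
#6 head=9: blt.BR;add.ALU i9,i10 pair
#7 head=11: mul.MUL i11 WAW r3
#8 head=12: ld.MEM i12 tail

CYCLES = 9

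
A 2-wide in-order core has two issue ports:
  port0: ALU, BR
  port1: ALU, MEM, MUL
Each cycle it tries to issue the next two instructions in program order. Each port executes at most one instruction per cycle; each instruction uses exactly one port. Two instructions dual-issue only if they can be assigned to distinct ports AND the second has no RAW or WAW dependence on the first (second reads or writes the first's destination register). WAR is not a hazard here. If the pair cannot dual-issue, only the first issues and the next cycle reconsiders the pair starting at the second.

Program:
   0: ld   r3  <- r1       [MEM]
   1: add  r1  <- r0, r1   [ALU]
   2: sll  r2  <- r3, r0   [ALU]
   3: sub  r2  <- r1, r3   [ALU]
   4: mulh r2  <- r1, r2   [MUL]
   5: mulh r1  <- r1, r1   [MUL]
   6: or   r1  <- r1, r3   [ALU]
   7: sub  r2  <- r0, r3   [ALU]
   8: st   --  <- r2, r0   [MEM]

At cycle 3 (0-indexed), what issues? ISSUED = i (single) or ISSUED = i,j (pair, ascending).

#0 head=0: ld.MEM/add.ALU i0+i1 dual
#1 head=2: sll.ALU i2 WAW r2
#2 head=3: sub.ALU i3 RAW+WAW r2
#3 head=4: mulh.MUL i4 no-port MUL/MUL
#4 head=5: mulh.MUL i5 RAW+WAW r1
#5 head=6: or.ALU/sub.ALU i6+i7 dual
#6 head=8: st.MEM i8 tail

ISSUED = 4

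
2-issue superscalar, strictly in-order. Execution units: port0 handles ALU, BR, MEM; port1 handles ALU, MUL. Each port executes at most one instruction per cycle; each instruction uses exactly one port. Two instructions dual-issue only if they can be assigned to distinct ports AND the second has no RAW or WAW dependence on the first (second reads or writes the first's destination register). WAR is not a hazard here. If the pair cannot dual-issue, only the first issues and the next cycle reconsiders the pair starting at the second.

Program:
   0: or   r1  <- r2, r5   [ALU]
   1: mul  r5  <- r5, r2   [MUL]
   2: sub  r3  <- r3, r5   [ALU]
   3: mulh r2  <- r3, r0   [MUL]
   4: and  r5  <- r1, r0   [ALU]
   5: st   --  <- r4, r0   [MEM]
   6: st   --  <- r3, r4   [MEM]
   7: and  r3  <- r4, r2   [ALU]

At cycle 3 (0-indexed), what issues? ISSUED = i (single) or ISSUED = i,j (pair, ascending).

ISSUED = 5

  cy0 -> i0,i1 (or;mul) dual
  cy1 -> i2 (sub) RAW r3
  cy2 -> i3,i4 (mulh;and) dual
  cy3 -> i5 (st) no-port MEM/MEM
  cy4 -> i6,i7 (st;and) dual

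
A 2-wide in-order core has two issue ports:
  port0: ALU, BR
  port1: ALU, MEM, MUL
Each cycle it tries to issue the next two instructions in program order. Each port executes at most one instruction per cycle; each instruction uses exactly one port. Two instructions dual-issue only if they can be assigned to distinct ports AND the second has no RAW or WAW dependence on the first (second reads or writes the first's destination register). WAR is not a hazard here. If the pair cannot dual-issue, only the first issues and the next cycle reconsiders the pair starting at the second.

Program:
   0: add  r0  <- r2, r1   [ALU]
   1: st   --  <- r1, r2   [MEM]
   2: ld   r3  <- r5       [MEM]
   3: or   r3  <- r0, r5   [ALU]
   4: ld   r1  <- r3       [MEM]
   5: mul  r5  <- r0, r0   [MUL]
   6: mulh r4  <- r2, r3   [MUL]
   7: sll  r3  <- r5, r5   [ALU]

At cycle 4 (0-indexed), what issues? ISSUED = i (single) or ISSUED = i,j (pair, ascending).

0. add.ALU/st.MEM @i0&i1  | 2-wide
1. ld.MEM @i2  | WAW r3
2. or.ALU @i3  | RAW r3
3. ld.MEM @i4  | no-port MEM/MUL
4. mul.MUL @i5  | no-port MUL/MUL
5. mulh.MUL/sll.ALU @i6&i7  | 2-wide

ISSUED = 5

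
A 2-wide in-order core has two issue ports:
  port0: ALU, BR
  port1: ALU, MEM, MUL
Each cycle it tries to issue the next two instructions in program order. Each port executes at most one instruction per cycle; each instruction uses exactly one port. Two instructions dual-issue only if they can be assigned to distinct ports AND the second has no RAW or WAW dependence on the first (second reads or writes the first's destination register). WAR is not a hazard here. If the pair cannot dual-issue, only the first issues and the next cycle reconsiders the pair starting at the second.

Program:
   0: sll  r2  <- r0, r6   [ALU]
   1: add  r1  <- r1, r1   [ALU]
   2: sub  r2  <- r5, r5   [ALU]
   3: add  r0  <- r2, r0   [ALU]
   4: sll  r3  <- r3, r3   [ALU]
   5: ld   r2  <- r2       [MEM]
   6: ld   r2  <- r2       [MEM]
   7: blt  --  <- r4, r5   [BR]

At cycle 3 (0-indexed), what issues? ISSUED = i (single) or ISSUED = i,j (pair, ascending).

ISSUED = 5

t=0 i0/i1:sll.ALU;add.ALU ; pair
t=1 i2:sub.ALU ; RAW r2
t=2 i3/i4:add.ALU;sll.ALU ; pair
t=3 i5:ld.MEM ; no-port MEM/MEM
t=4 i6/i7:ld.MEM;blt.BR ; pair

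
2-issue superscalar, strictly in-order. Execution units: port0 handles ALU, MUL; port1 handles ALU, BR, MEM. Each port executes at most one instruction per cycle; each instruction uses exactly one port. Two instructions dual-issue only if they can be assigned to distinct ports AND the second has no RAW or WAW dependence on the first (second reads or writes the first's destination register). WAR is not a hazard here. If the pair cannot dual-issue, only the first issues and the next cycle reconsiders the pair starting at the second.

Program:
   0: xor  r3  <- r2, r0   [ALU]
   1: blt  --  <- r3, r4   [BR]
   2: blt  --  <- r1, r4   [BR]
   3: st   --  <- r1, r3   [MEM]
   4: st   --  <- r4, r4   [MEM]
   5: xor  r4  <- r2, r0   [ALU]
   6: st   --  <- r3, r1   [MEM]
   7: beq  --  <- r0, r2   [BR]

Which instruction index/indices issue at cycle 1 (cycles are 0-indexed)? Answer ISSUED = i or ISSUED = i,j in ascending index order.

#0 head=0: xor i0 RAW r3
#1 head=1: blt i1 no-port BR/BR
#2 head=2: blt i2 no-port BR/MEM
#3 head=3: st i3 no-port MEM/MEM
#4 head=4: st+xor i4&i5 dual
#5 head=6: st i6 no-port MEM/BR
#6 head=7: beq i7 tail

ISSUED = 1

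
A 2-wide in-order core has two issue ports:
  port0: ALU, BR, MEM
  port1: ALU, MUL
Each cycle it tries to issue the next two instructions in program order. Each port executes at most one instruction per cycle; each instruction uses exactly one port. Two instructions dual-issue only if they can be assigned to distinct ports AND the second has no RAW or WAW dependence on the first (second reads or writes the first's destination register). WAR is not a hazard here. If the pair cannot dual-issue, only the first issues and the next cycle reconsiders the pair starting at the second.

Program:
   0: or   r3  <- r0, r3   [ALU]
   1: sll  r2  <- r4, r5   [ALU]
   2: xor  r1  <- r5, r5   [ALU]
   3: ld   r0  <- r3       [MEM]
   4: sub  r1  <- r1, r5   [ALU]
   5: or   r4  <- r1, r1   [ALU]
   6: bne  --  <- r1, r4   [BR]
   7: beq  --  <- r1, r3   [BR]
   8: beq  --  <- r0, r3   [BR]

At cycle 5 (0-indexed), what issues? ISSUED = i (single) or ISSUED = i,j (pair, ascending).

ISSUED = 7

[0] i0/i1  or.ALU+sll.ALU  -- pair
[1] i2/i3  xor.ALU+ld.MEM  -- pair
[2] i4  sub.ALU  -- RAW r1
[3] i5  or.ALU  -- RAW r4
[4] i6  bne.BR  -- no-port BR/BR
[5] i7  beq.BR  -- no-port BR/BR
[6] i8  beq.BR  -- tail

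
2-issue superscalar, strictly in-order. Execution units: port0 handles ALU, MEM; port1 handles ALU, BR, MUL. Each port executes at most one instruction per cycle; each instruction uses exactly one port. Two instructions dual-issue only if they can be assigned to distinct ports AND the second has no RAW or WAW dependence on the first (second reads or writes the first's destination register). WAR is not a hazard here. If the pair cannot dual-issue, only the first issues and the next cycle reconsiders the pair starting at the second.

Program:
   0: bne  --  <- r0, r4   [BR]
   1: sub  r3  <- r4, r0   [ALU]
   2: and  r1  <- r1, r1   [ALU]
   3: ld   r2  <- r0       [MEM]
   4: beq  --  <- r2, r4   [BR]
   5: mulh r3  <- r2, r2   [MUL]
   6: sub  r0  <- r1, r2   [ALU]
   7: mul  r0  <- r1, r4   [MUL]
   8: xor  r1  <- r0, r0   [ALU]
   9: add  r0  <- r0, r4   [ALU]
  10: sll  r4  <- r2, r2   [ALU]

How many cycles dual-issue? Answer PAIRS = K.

PAIRS = 4

[0] i0/i1  bne.BR sub.ALU  -- 2-wide
[1] i2/i3  and.ALU ld.MEM  -- 2-wide
[2] i4  beq.BR  -- no-port BR/MUL
[3] i5/i6  mulh.MUL sub.ALU  -- 2-wide
[4] i7  mul.MUL  -- RAW r0
[5] i8/i9  xor.ALU add.ALU  -- 2-wide
[6] i10  sll.ALU  -- tail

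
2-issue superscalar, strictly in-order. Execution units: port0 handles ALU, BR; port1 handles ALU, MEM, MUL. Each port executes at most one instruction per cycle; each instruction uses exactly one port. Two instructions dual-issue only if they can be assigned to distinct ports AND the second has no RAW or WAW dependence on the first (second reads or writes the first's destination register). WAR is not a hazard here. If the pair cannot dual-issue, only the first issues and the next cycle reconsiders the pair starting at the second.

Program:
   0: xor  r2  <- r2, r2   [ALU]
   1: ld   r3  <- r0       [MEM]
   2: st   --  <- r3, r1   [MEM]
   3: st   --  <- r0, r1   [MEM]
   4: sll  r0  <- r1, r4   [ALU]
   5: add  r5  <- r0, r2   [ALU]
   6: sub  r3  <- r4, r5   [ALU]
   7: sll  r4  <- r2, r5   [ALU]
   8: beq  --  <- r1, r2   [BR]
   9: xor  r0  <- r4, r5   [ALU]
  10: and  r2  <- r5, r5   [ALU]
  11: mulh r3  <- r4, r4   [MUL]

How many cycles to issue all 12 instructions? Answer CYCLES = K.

#0 head=0: xor;ld i0,i1 pair
#1 head=2: st i2 no-port MEM/MEM
#2 head=3: st;sll i3,i4 pair
#3 head=5: add i5 RAW r5
#4 head=6: sub;sll i6,i7 pair
#5 head=8: beq;xor i8,i9 pair
#6 head=10: and;mulh i10,i11 pair

CYCLES = 7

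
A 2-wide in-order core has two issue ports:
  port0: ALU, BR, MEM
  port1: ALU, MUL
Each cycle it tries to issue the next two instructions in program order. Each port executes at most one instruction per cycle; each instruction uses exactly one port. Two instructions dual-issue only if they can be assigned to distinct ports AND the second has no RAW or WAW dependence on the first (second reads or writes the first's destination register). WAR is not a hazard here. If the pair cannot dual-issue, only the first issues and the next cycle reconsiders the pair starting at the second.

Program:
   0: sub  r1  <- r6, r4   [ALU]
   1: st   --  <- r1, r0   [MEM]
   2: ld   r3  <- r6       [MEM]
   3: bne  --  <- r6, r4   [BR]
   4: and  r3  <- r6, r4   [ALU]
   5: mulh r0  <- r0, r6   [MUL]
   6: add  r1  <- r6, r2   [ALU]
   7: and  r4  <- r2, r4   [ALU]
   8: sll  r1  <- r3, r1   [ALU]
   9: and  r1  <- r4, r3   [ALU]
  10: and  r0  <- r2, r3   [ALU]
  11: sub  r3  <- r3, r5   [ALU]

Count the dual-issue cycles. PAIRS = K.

t=0 i0:sub.ALU ; RAW r1
t=1 i1:st.MEM ; no-port MEM/MEM
t=2 i2:ld.MEM ; no-port MEM/BR
t=3 i3&i4:bne.BR and.ALU ; dual
t=4 i5&i6:mulh.MUL add.ALU ; dual
t=5 i7&i8:and.ALU sll.ALU ; dual
t=6 i9&i10:and.ALU and.ALU ; dual
t=7 i11:sub.ALU ; tail

PAIRS = 4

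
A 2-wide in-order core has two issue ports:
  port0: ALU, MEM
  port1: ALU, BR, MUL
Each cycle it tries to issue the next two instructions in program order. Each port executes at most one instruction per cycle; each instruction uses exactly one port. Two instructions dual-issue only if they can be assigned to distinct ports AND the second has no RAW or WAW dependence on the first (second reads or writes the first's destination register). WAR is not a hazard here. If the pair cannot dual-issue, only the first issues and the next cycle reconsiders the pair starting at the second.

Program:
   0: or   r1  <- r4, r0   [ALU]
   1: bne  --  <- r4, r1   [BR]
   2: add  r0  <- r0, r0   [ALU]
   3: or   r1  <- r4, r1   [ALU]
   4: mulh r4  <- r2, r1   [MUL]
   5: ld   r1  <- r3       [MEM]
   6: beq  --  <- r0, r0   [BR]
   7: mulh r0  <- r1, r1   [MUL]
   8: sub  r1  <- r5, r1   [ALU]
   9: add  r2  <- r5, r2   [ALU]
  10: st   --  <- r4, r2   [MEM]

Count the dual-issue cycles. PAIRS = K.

PAIRS = 3

0. or.ALU @i0  | RAW r1
1. bne.BR/add.ALU @i1/i2  | 2-wide
2. or.ALU @i3  | RAW r1
3. mulh.MUL/ld.MEM @i4/i5  | 2-wide
4. beq.BR @i6  | no-port BR/MUL
5. mulh.MUL/sub.ALU @i7/i8  | 2-wide
6. add.ALU @i9  | RAW r2
7. st.MEM @i10  | tail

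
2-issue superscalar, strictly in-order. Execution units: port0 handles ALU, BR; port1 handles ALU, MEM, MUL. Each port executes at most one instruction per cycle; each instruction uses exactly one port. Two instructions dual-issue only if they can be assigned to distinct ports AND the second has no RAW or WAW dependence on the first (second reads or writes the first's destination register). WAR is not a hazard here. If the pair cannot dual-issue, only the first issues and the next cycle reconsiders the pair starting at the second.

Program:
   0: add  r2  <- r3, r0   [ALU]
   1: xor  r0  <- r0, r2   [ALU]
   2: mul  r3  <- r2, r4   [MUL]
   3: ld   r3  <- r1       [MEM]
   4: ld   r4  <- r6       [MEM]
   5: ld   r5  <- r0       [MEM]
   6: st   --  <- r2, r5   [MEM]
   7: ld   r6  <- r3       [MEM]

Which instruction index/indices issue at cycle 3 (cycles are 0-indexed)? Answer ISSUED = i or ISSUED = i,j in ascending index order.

[0] i0  add.ALU  -- RAW r2
[1] i1,i2  xor.ALU/mul.MUL  -- dual
[2] i3  ld.MEM  -- no-port MEM/MEM
[3] i4  ld.MEM  -- no-port MEM/MEM
[4] i5  ld.MEM  -- no-port MEM/MEM
[5] i6  st.MEM  -- no-port MEM/MEM
[6] i7  ld.MEM  -- tail

ISSUED = 4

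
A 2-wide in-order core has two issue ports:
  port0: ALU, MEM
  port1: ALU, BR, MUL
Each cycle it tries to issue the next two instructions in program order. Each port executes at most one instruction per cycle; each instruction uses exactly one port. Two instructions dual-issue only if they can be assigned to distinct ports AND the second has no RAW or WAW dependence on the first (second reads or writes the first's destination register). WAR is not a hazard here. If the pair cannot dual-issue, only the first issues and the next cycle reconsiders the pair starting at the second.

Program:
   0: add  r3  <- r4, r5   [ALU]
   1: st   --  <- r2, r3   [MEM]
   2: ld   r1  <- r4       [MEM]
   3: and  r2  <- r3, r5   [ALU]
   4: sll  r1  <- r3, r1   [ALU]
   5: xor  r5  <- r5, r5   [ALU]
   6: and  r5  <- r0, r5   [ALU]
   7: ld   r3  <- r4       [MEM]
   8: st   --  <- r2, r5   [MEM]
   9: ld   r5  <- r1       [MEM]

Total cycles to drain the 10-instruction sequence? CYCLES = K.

c0: i0 add.ALU  RAW r3
c1: i1 st.MEM  no-port MEM/MEM
c2: i2+i3 ld.MEM/and.ALU  pair
c3: i4+i5 sll.ALU/xor.ALU  pair
c4: i6+i7 and.ALU/ld.MEM  pair
c5: i8 st.MEM  no-port MEM/MEM
c6: i9 ld.MEM  tail

CYCLES = 7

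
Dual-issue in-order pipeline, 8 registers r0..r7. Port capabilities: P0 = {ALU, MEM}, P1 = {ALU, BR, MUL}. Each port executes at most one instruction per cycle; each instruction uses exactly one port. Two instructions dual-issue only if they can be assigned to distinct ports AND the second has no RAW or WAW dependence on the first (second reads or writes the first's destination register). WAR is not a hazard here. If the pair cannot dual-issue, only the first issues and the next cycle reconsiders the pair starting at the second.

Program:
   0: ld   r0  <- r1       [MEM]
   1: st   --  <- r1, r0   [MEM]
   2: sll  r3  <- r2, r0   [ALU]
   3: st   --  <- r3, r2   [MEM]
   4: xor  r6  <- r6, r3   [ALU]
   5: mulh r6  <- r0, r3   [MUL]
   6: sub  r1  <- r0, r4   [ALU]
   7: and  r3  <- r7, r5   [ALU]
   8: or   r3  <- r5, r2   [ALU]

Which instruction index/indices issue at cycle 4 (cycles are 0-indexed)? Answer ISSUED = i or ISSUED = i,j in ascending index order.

ISSUED = 7

t=0 i0:ld.MEM ; no-port MEM/MEM
t=1 i1,i2:st.MEM/sll.ALU ; dual
t=2 i3,i4:st.MEM/xor.ALU ; dual
t=3 i5,i6:mulh.MUL/sub.ALU ; dual
t=4 i7:and.ALU ; WAW r3
t=5 i8:or.ALU ; tail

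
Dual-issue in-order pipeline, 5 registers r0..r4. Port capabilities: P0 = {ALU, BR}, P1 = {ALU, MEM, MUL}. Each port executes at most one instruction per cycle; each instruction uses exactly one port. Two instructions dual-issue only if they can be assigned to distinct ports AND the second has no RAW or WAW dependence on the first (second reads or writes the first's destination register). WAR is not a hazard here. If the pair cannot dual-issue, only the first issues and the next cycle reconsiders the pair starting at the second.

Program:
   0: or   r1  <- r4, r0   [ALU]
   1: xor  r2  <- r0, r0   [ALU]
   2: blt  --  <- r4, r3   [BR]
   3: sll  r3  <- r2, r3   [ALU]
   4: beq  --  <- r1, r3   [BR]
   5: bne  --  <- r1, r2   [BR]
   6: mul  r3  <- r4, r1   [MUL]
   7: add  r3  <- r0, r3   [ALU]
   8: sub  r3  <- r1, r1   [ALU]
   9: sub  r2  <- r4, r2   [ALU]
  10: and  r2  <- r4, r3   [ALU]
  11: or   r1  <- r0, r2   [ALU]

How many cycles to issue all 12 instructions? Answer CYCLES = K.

CYCLES = 8

c0: i0&i1 or.ALU;xor.ALU  2-wide
c1: i2&i3 blt.BR;sll.ALU  2-wide
c2: i4 beq.BR  no-port BR/BR
c3: i5&i6 bne.BR;mul.MUL  2-wide
c4: i7 add.ALU  WAW r3
c5: i8&i9 sub.ALU;sub.ALU  2-wide
c6: i10 and.ALU  RAW r2
c7: i11 or.ALU  tail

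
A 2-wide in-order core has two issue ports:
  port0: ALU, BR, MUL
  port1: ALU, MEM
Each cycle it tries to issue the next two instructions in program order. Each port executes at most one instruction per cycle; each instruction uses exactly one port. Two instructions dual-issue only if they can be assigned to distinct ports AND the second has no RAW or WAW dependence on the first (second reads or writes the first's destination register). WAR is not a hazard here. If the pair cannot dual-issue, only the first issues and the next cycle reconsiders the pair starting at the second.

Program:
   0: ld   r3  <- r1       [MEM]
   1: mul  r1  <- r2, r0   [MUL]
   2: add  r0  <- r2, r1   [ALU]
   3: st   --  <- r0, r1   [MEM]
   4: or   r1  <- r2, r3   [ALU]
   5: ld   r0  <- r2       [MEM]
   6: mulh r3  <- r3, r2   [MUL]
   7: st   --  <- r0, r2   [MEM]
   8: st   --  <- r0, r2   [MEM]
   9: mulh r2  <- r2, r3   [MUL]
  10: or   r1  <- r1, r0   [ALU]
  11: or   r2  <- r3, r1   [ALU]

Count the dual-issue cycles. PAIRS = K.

PAIRS = 4

c0: i0+i1 ld;mul  pair
c1: i2 add  RAW r0
c2: i3+i4 st;or  pair
c3: i5+i6 ld;mulh  pair
c4: i7 st  no-port MEM/MEM
c5: i8+i9 st;mulh  pair
c6: i10 or  RAW r1
c7: i11 or  tail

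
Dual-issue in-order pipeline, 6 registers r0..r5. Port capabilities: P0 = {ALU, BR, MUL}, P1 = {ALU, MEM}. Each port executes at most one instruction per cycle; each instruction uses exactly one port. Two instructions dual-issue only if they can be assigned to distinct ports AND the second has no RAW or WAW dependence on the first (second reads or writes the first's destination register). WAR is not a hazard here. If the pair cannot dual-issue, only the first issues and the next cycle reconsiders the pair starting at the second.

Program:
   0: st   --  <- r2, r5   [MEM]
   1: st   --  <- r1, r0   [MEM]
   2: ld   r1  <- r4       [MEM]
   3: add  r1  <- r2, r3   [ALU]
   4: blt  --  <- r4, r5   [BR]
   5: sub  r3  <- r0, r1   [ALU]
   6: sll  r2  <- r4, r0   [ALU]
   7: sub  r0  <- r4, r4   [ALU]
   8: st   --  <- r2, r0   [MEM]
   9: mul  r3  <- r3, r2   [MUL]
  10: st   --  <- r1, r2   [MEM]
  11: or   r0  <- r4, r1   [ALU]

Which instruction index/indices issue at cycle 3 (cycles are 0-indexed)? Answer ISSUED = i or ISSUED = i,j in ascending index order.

#0 head=0: st.MEM i0 no-port MEM/MEM
#1 head=1: st.MEM i1 no-port MEM/MEM
#2 head=2: ld.MEM i2 WAW r1
#3 head=3: add.ALU/blt.BR i3&i4 pair
#4 head=5: sub.ALU/sll.ALU i5&i6 pair
#5 head=7: sub.ALU i7 RAW r0
#6 head=8: st.MEM/mul.MUL i8&i9 pair
#7 head=10: st.MEM/or.ALU i10&i11 pair

ISSUED = 3,4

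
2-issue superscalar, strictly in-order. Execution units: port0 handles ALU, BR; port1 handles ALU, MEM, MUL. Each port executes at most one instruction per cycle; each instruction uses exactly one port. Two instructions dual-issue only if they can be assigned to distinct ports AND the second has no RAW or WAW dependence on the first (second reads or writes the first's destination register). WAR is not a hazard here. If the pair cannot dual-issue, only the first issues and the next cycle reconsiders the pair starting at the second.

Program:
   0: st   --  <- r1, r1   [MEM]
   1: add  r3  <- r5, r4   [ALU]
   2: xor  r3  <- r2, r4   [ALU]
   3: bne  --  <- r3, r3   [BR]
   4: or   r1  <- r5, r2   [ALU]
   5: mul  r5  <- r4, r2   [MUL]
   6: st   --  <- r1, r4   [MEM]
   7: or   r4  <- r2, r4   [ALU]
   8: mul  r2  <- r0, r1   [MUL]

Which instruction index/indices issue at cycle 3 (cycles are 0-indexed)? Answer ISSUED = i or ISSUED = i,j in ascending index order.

c0: i0/i1 st+add  pair
c1: i2 xor  RAW r3
c2: i3/i4 bne+or  pair
c3: i5 mul  no-port MUL/MEM
c4: i6/i7 st+or  pair
c5: i8 mul  tail

ISSUED = 5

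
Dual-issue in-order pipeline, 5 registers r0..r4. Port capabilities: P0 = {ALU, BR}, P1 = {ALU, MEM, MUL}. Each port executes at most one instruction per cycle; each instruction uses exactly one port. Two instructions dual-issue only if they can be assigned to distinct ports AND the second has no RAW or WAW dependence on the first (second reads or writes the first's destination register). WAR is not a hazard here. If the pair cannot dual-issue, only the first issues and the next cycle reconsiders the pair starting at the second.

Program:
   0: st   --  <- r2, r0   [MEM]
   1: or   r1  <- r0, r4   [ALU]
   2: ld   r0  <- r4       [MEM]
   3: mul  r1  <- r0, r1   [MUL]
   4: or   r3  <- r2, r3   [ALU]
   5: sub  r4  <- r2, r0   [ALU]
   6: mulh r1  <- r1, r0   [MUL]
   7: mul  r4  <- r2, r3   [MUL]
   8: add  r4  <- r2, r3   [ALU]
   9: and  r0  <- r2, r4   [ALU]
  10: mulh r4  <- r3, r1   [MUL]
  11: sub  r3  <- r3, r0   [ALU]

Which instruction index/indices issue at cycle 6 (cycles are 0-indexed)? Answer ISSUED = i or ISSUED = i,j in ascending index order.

ISSUED = 9,10

  cy0 -> i0&i1 (st.MEM or.ALU) 2-wide
  cy1 -> i2 (ld.MEM) no-port MEM/MUL
  cy2 -> i3&i4 (mul.MUL or.ALU) 2-wide
  cy3 -> i5&i6 (sub.ALU mulh.MUL) 2-wide
  cy4 -> i7 (mul.MUL) WAW r4
  cy5 -> i8 (add.ALU) RAW r4
  cy6 -> i9&i10 (and.ALU mulh.MUL) 2-wide
  cy7 -> i11 (sub.ALU) tail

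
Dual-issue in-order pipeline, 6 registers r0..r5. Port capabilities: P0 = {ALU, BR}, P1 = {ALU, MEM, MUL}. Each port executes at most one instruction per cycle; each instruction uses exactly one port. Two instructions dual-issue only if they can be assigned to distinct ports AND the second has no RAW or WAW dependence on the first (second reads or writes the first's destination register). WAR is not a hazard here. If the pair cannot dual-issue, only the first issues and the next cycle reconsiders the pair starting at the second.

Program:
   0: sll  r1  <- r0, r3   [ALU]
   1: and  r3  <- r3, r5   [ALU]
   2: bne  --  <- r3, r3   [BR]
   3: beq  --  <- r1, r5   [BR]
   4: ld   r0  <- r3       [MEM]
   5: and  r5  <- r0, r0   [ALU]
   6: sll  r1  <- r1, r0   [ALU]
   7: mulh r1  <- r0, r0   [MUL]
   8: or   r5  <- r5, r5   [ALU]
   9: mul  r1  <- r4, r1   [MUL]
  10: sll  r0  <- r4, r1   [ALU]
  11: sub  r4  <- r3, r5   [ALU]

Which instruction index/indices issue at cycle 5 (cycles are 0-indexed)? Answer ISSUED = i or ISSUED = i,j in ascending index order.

c0: i0/i1 sll.ALU+and.ALU  pair
c1: i2 bne.BR  no-port BR/BR
c2: i3/i4 beq.BR+ld.MEM  pair
c3: i5/i6 and.ALU+sll.ALU  pair
c4: i7/i8 mulh.MUL+or.ALU  pair
c5: i9 mul.MUL  RAW r1
c6: i10/i11 sll.ALU+sub.ALU  pair

ISSUED = 9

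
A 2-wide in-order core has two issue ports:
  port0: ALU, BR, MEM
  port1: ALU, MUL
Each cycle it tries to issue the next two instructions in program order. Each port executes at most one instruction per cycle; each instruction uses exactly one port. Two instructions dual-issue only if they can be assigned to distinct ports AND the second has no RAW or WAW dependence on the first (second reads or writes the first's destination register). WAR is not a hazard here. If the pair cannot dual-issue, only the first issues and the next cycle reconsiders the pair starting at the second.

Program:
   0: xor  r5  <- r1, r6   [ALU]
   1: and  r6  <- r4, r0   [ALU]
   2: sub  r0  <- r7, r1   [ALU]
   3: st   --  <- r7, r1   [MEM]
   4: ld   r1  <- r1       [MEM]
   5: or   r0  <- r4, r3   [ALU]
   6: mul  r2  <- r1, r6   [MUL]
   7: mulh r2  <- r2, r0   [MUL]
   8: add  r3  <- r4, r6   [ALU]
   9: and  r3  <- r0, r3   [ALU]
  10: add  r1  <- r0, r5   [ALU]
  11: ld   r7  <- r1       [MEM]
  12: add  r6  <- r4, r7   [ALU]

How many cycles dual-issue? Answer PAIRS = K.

#0 head=0: xor.ALU/and.ALU i0&i1 2-wide
#1 head=2: sub.ALU/st.MEM i2&i3 2-wide
#2 head=4: ld.MEM/or.ALU i4&i5 2-wide
#3 head=6: mul.MUL i6 no-port MUL/MUL
#4 head=7: mulh.MUL/add.ALU i7&i8 2-wide
#5 head=9: and.ALU/add.ALU i9&i10 2-wide
#6 head=11: ld.MEM i11 RAW r7
#7 head=12: add.ALU i12 tail

PAIRS = 5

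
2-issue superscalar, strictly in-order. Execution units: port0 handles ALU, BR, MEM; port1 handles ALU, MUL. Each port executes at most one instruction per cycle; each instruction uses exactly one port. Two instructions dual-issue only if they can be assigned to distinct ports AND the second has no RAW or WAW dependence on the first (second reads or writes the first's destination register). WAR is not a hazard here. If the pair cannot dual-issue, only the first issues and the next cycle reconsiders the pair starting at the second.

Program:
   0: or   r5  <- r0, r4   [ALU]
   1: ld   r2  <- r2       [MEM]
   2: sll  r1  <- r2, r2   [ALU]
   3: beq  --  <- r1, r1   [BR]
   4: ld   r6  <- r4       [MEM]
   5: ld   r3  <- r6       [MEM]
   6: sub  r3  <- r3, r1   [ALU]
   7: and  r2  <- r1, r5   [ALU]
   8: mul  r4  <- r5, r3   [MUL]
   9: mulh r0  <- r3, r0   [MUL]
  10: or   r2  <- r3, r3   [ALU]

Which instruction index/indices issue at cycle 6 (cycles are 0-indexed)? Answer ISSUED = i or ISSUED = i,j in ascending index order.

ISSUED = 8

c0: i0/i1 or;ld  2-wide
c1: i2 sll  RAW r1
c2: i3 beq  no-port BR/MEM
c3: i4 ld  no-port MEM/MEM
c4: i5 ld  RAW+WAW r3
c5: i6/i7 sub;and  2-wide
c6: i8 mul  no-port MUL/MUL
c7: i9/i10 mulh;or  2-wide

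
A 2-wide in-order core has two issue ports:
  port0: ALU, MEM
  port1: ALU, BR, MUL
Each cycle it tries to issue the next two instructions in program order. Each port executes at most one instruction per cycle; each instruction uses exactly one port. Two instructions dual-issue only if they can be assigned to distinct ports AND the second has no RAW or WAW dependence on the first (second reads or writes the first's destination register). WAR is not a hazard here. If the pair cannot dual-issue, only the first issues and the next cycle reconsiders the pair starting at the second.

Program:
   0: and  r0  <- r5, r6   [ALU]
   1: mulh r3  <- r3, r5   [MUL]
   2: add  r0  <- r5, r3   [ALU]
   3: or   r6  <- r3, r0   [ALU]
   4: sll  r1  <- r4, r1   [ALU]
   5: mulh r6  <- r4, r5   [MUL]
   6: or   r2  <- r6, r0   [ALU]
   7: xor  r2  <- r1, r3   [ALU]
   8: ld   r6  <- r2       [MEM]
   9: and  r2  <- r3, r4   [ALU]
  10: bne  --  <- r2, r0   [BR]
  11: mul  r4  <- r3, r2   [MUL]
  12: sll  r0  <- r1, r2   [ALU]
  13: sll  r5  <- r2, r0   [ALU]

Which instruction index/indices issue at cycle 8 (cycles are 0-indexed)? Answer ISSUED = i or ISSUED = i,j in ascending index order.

ISSUED = 11,12

#0 head=0: and;mulh i0&i1 pair
#1 head=2: add i2 RAW r0
#2 head=3: or;sll i3&i4 pair
#3 head=5: mulh i5 RAW r6
#4 head=6: or i6 WAW r2
#5 head=7: xor i7 RAW r2
#6 head=8: ld;and i8&i9 pair
#7 head=10: bne i10 no-port BR/MUL
#8 head=11: mul;sll i11&i12 pair
#9 head=13: sll i13 tail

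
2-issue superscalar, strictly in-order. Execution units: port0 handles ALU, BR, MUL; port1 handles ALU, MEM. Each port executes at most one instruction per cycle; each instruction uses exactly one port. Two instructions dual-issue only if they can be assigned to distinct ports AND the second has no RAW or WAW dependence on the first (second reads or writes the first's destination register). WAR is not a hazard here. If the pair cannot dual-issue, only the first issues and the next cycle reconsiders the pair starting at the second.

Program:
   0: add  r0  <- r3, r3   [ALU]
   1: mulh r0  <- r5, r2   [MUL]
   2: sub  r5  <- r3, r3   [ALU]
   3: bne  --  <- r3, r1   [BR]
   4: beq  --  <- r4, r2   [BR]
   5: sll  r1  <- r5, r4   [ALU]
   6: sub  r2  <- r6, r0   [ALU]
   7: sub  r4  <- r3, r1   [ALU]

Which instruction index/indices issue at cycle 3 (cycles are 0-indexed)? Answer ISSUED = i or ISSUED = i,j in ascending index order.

ISSUED = 4,5

c0: i0 add.ALU  WAW r0
c1: i1&i2 mulh.MUL;sub.ALU  pair
c2: i3 bne.BR  no-port BR/BR
c3: i4&i5 beq.BR;sll.ALU  pair
c4: i6&i7 sub.ALU;sub.ALU  pair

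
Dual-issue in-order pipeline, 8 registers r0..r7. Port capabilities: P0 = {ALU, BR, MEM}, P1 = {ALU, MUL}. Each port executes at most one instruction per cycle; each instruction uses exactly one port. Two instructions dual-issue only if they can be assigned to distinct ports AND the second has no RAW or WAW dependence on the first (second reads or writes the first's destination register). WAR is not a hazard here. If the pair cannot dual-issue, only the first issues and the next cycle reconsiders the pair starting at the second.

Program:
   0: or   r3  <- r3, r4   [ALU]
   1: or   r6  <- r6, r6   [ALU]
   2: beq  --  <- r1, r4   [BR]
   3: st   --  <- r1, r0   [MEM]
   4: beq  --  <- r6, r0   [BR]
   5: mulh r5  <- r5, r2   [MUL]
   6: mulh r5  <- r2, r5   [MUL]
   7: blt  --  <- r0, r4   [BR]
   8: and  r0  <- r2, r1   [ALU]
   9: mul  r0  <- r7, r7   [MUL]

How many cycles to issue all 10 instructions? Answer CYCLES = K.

CYCLES = 7

c0: i0+i1 or;or  pair
c1: i2 beq  no-port BR/MEM
c2: i3 st  no-port MEM/BR
c3: i4+i5 beq;mulh  pair
c4: i6+i7 mulh;blt  pair
c5: i8 and  WAW r0
c6: i9 mul  tail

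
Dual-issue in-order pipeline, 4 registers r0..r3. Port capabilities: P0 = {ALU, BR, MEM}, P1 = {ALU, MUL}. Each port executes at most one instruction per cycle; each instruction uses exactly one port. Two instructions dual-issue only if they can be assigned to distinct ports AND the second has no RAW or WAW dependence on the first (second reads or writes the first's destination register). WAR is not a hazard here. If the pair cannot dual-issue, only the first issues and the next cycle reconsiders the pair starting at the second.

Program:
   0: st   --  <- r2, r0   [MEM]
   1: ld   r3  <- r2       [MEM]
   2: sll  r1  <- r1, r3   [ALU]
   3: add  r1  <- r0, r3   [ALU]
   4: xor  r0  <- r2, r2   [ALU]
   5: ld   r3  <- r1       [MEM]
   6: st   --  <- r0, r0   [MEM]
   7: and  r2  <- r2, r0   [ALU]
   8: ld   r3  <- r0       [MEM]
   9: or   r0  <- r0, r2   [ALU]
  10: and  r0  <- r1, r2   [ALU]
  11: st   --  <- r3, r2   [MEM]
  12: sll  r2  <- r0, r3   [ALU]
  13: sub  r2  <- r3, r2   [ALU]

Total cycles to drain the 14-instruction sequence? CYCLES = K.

CYCLES = 10

#0 head=0: st.MEM i0 no-port MEM/MEM
#1 head=1: ld.MEM i1 RAW r3
#2 head=2: sll.ALU i2 WAW r1
#3 head=3: add.ALU xor.ALU i3+i4 2-wide
#4 head=5: ld.MEM i5 no-port MEM/MEM
#5 head=6: st.MEM and.ALU i6+i7 2-wide
#6 head=8: ld.MEM or.ALU i8+i9 2-wide
#7 head=10: and.ALU st.MEM i10+i11 2-wide
#8 head=12: sll.ALU i12 RAW+WAW r2
#9 head=13: sub.ALU i13 tail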